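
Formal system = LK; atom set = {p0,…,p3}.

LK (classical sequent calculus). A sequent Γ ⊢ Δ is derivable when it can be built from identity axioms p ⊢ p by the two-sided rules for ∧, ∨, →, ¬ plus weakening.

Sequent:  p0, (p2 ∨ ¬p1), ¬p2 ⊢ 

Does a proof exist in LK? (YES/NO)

Truth-table refutation:
  v=0000: Γ:[p0=F, (p2 ∨ ¬p1)=T, ¬p2=T] Δ:[] refutes=False
  v=0001: Γ:[p0=F, (p2 ∨ ¬p1)=T, ¬p2=T] Δ:[] refutes=False
  v=0010: Γ:[p0=F, (p2 ∨ ¬p1)=T, ¬p2=F] Δ:[] refutes=False
  v=0011: Γ:[p0=F, (p2 ∨ ¬p1)=T, ¬p2=F] Δ:[] refutes=False
  v=0100: Γ:[p0=F, (p2 ∨ ¬p1)=F, ¬p2=T] Δ:[] refutes=False
  v=0101: Γ:[p0=F, (p2 ∨ ¬p1)=F, ¬p2=T] Δ:[] refutes=False
  v=0110: Γ:[p0=F, (p2 ∨ ¬p1)=T, ¬p2=F] Δ:[] refutes=False
  v=0111: Γ:[p0=F, (p2 ∨ ¬p1)=T, ¬p2=F] Δ:[] refutes=False
  v=1000: Γ:[p0=T, (p2 ∨ ¬p1)=T, ¬p2=T] Δ:[] refutes=True  ← countermodel

Result: NO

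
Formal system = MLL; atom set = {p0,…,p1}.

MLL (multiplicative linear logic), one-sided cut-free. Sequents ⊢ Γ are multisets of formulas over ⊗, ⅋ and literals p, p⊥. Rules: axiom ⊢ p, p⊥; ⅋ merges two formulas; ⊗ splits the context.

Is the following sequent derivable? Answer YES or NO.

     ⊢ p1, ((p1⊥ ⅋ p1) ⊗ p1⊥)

Derivation (root first):
[⊗]  ⊢ p1, ((p1⊥ ⅋ p1) ⊗ p1⊥)
  [⅋]  ⊢ (p1⊥ ⅋ p1)
    [Ax]  ⊢ p1, p1⊥
  [Ax]  ⊢ p1, p1⊥

Result: YES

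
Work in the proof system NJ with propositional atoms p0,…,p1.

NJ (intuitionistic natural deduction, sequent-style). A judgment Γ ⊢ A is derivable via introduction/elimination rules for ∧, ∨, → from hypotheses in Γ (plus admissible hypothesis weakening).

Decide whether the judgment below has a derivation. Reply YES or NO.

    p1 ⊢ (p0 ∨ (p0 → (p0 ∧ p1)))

Proof tree:
[∨I₂] p1 ⊢ (p0 ∨ (p0 → (p0 ∧ p1)))
  [→I] p1 ⊢ (p0 → (p0 ∧ p1))
    [∧I] p1, p0 ⊢ (p0 ∧ p1)
      [Ax] p0 ⊢ p0
      [Ax] p1 ⊢ p1

Result: YES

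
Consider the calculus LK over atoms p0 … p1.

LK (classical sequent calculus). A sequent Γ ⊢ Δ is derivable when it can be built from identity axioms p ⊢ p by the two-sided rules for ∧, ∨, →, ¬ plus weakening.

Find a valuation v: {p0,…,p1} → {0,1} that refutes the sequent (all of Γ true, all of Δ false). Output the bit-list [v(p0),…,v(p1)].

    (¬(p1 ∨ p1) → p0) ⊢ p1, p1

Search for a countermodel by truth-table:
  v=00: Γ:[(¬(p1 ∨ p1) → p0)=F] Δ:[p1=F, p1=F] refutes=False
  v=01: Γ:[(¬(p1 ∨ p1) → p0)=T] Δ:[p1=T, p1=T] refutes=False
  v=10: Γ:[(¬(p1 ∨ p1) → p0)=T] Δ:[p1=F, p1=F] refutes=True  ← countermodel

Result: [1, 0]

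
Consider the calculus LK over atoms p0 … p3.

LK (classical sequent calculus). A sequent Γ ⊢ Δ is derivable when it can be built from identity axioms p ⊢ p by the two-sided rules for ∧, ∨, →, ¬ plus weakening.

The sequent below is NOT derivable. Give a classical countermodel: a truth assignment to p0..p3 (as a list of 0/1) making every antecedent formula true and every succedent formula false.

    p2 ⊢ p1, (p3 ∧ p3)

Enumerate valuations to refute Γ ⊢ Δ:
  v=0000: Γ:[p2=F] Δ:[p1=F, (p3 ∧ p3)=F] refutes=False
  v=0001: Γ:[p2=F] Δ:[p1=F, (p3 ∧ p3)=T] refutes=False
  v=0010: Γ:[p2=T] Δ:[p1=F, (p3 ∧ p3)=F] refutes=True  ← countermodel

Result: [0, 0, 1, 0]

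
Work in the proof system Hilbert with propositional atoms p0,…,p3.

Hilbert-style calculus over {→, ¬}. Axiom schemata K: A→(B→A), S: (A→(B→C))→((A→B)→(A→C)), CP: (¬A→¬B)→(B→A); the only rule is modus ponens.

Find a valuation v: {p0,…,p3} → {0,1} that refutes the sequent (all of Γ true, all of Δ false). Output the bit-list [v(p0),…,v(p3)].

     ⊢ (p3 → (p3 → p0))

Truth-table refutation:
  v=0000: Γ:[] Δ:[(p3 → (p3 → p0))=T] refutes=False
  v=0001: Γ:[] Δ:[(p3 → (p3 → p0))=F] refutes=True  ← countermodel

Result: [0, 0, 0, 1]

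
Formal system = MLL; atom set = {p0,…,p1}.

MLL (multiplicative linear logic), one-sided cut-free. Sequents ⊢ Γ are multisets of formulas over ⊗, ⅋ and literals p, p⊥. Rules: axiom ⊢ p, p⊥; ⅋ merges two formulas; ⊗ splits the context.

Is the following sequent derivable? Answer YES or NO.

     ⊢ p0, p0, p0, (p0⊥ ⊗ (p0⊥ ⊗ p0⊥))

Derivation (root first):
[⊗]  ⊢ p0, p0, p0, (p0⊥ ⊗ (p0⊥ ⊗ p0⊥))
  [Ax]  ⊢ p0, p0⊥
  [⊗]  ⊢ p0, p0, (p0⊥ ⊗ p0⊥)
    [Ax]  ⊢ p0, p0⊥
    [Ax]  ⊢ p0, p0⊥

Result: YES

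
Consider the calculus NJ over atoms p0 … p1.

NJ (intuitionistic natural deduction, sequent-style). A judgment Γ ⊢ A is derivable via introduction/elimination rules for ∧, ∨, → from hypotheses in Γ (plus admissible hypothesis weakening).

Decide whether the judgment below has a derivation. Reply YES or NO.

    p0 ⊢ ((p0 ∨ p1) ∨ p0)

Proof tree:
[∨I₁] p0 ⊢ ((p0 ∨ p1) ∨ p0)
  [∨I₁] p0 ⊢ (p0 ∨ p1)
    [Ax] p0 ⊢ p0

Result: YES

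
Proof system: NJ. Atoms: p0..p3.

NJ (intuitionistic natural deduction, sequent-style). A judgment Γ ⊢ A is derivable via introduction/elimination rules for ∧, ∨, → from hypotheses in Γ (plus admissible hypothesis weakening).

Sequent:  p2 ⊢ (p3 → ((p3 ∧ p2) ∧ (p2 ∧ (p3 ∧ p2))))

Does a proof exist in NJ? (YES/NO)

Derivation (root first):
[→I] p2 ⊢ (p3 → ((p3 ∧ p2) ∧ (p2 ∧ (p3 ∧ p2))))
  [∧I] p2, p3 ⊢ ((p3 ∧ p2) ∧ (p2 ∧ (p3 ∧ p2)))
    [∧I] p2, p3 ⊢ (p3 ∧ p2)
      [Ax] p3 ⊢ p3
      [Ax] p2 ⊢ p2
    [∧I] p2, p3 ⊢ (p2 ∧ (p3 ∧ p2))
      [Ax] p2 ⊢ p2
      [∧I] p2, p3 ⊢ (p3 ∧ p2)
        [Ax] p3 ⊢ p3
        [Ax] p2 ⊢ p2

Result: YES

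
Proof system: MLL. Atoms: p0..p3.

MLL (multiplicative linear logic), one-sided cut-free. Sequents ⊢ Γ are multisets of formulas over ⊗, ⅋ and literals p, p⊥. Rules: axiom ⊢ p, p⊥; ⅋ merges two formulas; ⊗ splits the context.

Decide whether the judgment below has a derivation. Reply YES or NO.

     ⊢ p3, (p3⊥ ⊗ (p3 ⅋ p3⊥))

Derivation (root first):
[⊗]  ⊢ p3, (p3⊥ ⊗ (p3 ⅋ p3⊥))
  [Ax]  ⊢ p3, p3⊥
  [⅋]  ⊢ (p3 ⅋ p3⊥)
    [Ax]  ⊢ p3, p3⊥

Result: YES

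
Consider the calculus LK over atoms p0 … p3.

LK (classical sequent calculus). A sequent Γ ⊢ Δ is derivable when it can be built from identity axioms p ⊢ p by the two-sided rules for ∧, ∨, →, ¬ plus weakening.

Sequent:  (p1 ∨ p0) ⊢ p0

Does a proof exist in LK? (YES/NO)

Search for a countermodel by truth-table:
  v=0000: Γ:[(p1 ∨ p0)=F] Δ:[p0=F] refutes=False
  v=0001: Γ:[(p1 ∨ p0)=F] Δ:[p0=F] refutes=False
  v=0010: Γ:[(p1 ∨ p0)=F] Δ:[p0=F] refutes=False
  v=0011: Γ:[(p1 ∨ p0)=F] Δ:[p0=F] refutes=False
  v=0100: Γ:[(p1 ∨ p0)=T] Δ:[p0=F] refutes=True  ← countermodel

Result: NO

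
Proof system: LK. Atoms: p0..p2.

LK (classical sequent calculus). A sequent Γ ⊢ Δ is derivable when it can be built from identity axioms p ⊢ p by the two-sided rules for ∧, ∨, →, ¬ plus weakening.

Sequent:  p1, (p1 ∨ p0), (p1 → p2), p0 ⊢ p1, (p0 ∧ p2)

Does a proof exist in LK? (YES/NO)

Proof tree:
[WL] p1, (p1 ∨ p0), (p1 → p2), p0 ⊢ p1, (p0 ∧ p2)
  [∧R] p1, (p1 ∨ p0), (p1 → p2) ⊢ p1, (p0 ∧ p2)
    [∨L] (p1 ∨ p0) ⊢ p1, p0
      [Ax] p1 ⊢ p1
      [Ax] p0 ⊢ p0
    [→L] p1, (p1 → p2) ⊢ p2
      [Ax] p1 ⊢ p1
      [Ax] p2 ⊢ p2

Result: YES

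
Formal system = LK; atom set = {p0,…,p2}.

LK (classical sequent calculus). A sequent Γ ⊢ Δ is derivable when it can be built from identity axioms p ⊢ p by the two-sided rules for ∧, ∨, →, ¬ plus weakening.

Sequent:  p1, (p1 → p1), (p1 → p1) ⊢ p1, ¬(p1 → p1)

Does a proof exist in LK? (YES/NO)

Derivation trace:
[→L] p1, (p1 → p1), (p1 → p1) ⊢ p1, ¬(p1 → p1)
  [→L] p1, (p1 → p1) ⊢ p1
    [Ax] p1 ⊢ p1
    [Ax] p1 ⊢ p1
  [¬R] p1 ⊢ p1, ¬(p1 → p1)
    [→L] p1, (p1 → p1) ⊢ p1
      [Ax] p1 ⊢ p1
      [Ax] p1 ⊢ p1

Result: YES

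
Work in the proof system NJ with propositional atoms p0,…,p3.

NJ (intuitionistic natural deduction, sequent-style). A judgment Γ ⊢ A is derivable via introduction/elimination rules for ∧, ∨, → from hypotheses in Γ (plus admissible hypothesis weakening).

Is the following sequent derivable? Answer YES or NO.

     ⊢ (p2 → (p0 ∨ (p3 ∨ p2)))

Derivation (root first):
[→I]  ⊢ (p2 → (p0 ∨ (p3 ∨ p2)))
  [∨I₂] p2 ⊢ (p0 ∨ (p3 ∨ p2))
    [∨I₂] p2 ⊢ (p3 ∨ p2)
      [Ax] p2 ⊢ p2

Result: YES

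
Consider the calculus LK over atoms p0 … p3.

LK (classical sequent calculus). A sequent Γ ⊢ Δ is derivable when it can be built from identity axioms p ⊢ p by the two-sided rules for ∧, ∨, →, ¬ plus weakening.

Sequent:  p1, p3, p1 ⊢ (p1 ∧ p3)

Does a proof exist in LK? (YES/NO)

Derivation (root first):
[WL] p1, p3, p1 ⊢ (p1 ∧ p3)
  [∧R] p1, p3 ⊢ (p1 ∧ p3)
    [Ax] p1 ⊢ p1
    [Ax] p3 ⊢ p3

Result: YES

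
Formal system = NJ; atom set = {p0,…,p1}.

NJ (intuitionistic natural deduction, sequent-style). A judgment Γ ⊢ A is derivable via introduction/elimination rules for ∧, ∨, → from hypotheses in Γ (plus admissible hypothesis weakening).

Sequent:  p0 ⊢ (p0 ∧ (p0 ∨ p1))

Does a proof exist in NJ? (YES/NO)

Proof tree:
[∧I] p0 ⊢ (p0 ∧ (p0 ∨ p1))
  [Ax] p0 ⊢ p0
  [∨I₁] p0 ⊢ (p0 ∨ p1)
    [Ax] p0 ⊢ p0

Result: YES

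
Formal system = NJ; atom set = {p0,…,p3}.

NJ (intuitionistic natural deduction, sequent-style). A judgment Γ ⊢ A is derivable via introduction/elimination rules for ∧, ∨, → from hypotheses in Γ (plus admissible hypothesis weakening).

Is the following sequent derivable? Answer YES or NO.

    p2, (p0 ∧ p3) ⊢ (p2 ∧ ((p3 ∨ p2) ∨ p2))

Proof tree:
[∧I] p2, (p0 ∧ p3) ⊢ (p2 ∧ ((p3 ∨ p2) ∨ p2))
  [Ax] p2 ⊢ p2
  [∨I₁] p2, (p0 ∧ p3) ⊢ ((p3 ∨ p2) ∨ p2)
    [∨I₂] p2, (p0 ∧ p3) ⊢ (p3 ∨ p2)
      [Wk] p2, (p0 ∧ p3) ⊢ p2
        [Ax] p2 ⊢ p2

Result: YES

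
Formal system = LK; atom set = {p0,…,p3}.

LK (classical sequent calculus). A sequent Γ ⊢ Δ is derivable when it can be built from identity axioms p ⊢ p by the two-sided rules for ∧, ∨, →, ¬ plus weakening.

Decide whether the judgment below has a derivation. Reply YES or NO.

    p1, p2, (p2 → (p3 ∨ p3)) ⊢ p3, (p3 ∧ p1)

Proof tree:
[→L] p1, p2, (p2 → (p3 ∨ p3)) ⊢ p3, (p3 ∧ p1)
  [Ax] p2 ⊢ p2
  [∨L] p1, (p3 ∨ p3) ⊢ (p3 ∧ p1), p3
    [Ax] p3 ⊢ p3
    [∧R] p1, p3 ⊢ (p3 ∧ p1)
      [Ax] p3 ⊢ p3
      [Ax] p1 ⊢ p1

Result: YES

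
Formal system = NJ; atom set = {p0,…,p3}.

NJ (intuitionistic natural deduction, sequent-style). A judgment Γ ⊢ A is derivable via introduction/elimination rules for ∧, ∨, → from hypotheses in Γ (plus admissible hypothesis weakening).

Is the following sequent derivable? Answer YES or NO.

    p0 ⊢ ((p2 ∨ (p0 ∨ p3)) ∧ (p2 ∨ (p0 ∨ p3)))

Derivation (root first):
[∧I] p0 ⊢ ((p2 ∨ (p0 ∨ p3)) ∧ (p2 ∨ (p0 ∨ p3)))
  [∨I₂] p0 ⊢ (p2 ∨ (p0 ∨ p3))
    [∨I₁] p0 ⊢ (p0 ∨ p3)
      [Ax] p0 ⊢ p0
  [∨I₂] p0 ⊢ (p2 ∨ (p0 ∨ p3))
    [∨I₁] p0 ⊢ (p0 ∨ p3)
      [Ax] p0 ⊢ p0

Result: YES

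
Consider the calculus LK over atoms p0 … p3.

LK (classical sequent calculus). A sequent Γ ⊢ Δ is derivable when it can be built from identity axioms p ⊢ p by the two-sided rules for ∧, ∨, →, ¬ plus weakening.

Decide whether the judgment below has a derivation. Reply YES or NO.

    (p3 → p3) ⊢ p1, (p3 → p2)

Truth-table refutation:
  v=0000: Γ:[(p3 → p3)=T] Δ:[p1=F, (p3 → p2)=T] refutes=False
  v=0001: Γ:[(p3 → p3)=T] Δ:[p1=F, (p3 → p2)=F] refutes=True  ← countermodel

Result: NO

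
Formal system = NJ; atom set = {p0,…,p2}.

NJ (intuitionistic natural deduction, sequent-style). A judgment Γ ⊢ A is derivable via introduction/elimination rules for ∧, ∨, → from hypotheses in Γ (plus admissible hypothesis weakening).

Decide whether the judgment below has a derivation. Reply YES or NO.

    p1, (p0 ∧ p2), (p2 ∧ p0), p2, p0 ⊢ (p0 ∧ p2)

Derivation trace:
[∧I] p1, (p0 ∧ p2), (p2 ∧ p0), p2, p0 ⊢ (p0 ∧ p2)
  [Wk] p0, p1 ⊢ p0
    [Ax] p0 ⊢ p0
  [Wk] p2, (p2 ∧ p0), (p0 ∧ p2) ⊢ p2
    [Wk] p2, (p2 ∧ p0) ⊢ p2
      [Ax] p2 ⊢ p2

Result: YES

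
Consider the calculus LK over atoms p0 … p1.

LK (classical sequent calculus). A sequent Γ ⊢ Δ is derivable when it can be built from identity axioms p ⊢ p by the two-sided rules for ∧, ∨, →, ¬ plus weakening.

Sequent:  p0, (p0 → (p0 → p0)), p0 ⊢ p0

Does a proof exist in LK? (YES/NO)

Derivation (root first):
[WL] p0, (p0 → (p0 → p0)), p0 ⊢ p0
  [→L] p0, (p0 → (p0 → p0)) ⊢ p0
    [Ax] p0 ⊢ p0
    [→L] p0, (p0 → p0) ⊢ p0
      [Ax] p0 ⊢ p0
      [Ax] p0 ⊢ p0

Result: YES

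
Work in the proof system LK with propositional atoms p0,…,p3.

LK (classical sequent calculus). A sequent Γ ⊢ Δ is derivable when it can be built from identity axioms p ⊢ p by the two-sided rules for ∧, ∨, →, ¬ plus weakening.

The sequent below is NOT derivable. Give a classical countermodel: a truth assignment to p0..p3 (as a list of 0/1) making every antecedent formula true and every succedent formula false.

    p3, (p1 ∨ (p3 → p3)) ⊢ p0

Truth-table refutation:
  v=0000: Γ:[p3=F, (p1 ∨ (p3 → p3))=T] Δ:[p0=F] refutes=False
  v=0001: Γ:[p3=T, (p1 ∨ (p3 → p3))=T] Δ:[p0=F] refutes=True  ← countermodel

Result: [0, 0, 0, 1]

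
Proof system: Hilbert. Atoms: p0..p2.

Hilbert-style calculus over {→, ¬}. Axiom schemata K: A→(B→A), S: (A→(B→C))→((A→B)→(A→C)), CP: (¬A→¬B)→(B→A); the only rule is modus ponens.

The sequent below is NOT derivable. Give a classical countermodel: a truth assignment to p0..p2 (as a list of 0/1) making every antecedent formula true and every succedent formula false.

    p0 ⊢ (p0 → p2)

Truth-table refutation:
  v=000: Γ:[p0=F] Δ:[(p0 → p2)=T] refutes=False
  v=001: Γ:[p0=F] Δ:[(p0 → p2)=T] refutes=False
  v=010: Γ:[p0=F] Δ:[(p0 → p2)=T] refutes=False
  v=011: Γ:[p0=F] Δ:[(p0 → p2)=T] refutes=False
  v=100: Γ:[p0=T] Δ:[(p0 → p2)=F] refutes=True  ← countermodel

Result: [1, 0, 0]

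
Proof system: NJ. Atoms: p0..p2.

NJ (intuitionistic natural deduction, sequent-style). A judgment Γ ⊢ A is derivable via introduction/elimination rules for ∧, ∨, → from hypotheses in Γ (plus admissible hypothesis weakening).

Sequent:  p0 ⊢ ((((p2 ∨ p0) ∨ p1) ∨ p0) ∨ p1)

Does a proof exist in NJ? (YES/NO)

Proof tree:
[∨I₁] p0 ⊢ ((((p2 ∨ p0) ∨ p1) ∨ p0) ∨ p1)
  [∨I₁] p0 ⊢ (((p2 ∨ p0) ∨ p1) ∨ p0)
    [∨I₁] p0 ⊢ ((p2 ∨ p0) ∨ p1)
      [∨I₂] p0 ⊢ (p2 ∨ p0)
        [Ax] p0 ⊢ p0

Result: YES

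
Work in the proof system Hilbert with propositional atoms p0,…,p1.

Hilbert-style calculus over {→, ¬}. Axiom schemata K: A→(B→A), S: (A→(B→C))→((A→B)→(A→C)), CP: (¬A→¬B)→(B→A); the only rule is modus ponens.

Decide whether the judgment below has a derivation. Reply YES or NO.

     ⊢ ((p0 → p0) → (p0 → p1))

Enumerate valuations to refute Γ ⊢ Δ:
  v=00: Γ:[] Δ:[((p0 → p0) → (p0 → p1))=T] refutes=False
  v=01: Γ:[] Δ:[((p0 → p0) → (p0 → p1))=T] refutes=False
  v=10: Γ:[] Δ:[((p0 → p0) → (p0 → p1))=F] refutes=True  ← countermodel

Result: NO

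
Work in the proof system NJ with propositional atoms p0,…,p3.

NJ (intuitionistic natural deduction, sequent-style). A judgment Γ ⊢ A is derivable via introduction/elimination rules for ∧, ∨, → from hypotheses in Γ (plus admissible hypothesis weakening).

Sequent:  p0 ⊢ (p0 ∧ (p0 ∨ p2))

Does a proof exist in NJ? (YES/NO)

Proof tree:
[∧I] p0 ⊢ (p0 ∧ (p0 ∨ p2))
  [Ax] p0 ⊢ p0
  [∨I₁] p0 ⊢ (p0 ∨ p2)
    [Ax] p0 ⊢ p0

Result: YES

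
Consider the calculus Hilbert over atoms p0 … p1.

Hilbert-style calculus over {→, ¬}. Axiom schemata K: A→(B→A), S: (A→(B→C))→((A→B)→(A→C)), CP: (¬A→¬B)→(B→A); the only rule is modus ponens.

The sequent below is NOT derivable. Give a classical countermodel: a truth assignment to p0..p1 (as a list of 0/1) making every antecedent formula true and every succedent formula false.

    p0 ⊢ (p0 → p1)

Search for a countermodel by truth-table:
  v=00: Γ:[p0=F] Δ:[(p0 → p1)=T] refutes=False
  v=01: Γ:[p0=F] Δ:[(p0 → p1)=T] refutes=False
  v=10: Γ:[p0=T] Δ:[(p0 → p1)=F] refutes=True  ← countermodel

Result: [1, 0]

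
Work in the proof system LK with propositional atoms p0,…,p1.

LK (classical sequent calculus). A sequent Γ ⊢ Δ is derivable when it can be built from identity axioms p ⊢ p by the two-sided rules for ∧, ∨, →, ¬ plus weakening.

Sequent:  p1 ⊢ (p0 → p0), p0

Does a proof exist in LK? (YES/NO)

Derivation (root first):
[WL] p1 ⊢ (p0 → p0), p0
  [WR]  ⊢ (p0 → p0), p0
    [→R]  ⊢ (p0 → p0)
      [Ax] p0 ⊢ p0

Result: YES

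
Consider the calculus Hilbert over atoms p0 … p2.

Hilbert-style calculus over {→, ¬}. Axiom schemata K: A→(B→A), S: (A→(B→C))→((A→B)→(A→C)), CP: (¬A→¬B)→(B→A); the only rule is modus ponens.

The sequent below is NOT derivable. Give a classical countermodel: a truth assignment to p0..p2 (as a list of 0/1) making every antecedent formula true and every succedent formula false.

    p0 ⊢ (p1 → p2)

Enumerate valuations to refute Γ ⊢ Δ:
  v=000: Γ:[p0=F] Δ:[(p1 → p2)=T] refutes=False
  v=001: Γ:[p0=F] Δ:[(p1 → p2)=T] refutes=False
  v=010: Γ:[p0=F] Δ:[(p1 → p2)=F] refutes=False
  v=011: Γ:[p0=F] Δ:[(p1 → p2)=T] refutes=False
  v=100: Γ:[p0=T] Δ:[(p1 → p2)=T] refutes=False
  v=101: Γ:[p0=T] Δ:[(p1 → p2)=T] refutes=False
  v=110: Γ:[p0=T] Δ:[(p1 → p2)=F] refutes=True  ← countermodel

Result: [1, 1, 0]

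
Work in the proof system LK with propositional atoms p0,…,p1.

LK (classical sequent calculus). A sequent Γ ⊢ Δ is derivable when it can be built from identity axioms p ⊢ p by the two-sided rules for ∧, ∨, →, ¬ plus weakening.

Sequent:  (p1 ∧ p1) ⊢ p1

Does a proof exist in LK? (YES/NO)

Derivation trace:
[∧L] (p1 ∧ p1) ⊢ p1
  [WL] p1, p1 ⊢ p1
    [Ax] p1 ⊢ p1

Result: YES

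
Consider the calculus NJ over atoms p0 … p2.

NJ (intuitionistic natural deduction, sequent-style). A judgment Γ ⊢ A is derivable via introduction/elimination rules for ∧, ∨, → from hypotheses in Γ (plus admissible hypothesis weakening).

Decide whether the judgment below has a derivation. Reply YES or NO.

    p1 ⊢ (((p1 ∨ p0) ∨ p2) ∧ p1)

Derivation trace:
[∧I] p1 ⊢ (((p1 ∨ p0) ∨ p2) ∧ p1)
  [∨I₁] p1 ⊢ ((p1 ∨ p0) ∨ p2)
    [∨I₁] p1 ⊢ (p1 ∨ p0)
      [Ax] p1 ⊢ p1
  [Ax] p1 ⊢ p1

Result: YES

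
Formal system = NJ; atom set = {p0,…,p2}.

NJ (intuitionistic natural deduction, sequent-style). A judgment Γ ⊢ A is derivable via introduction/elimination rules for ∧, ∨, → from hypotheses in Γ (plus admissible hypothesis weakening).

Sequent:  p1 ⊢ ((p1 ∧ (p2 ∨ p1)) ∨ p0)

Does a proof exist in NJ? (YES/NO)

Derivation (root first):
[∨I₁] p1 ⊢ ((p1 ∧ (p2 ∨ p1)) ∨ p0)
  [∧I] p1 ⊢ (p1 ∧ (p2 ∨ p1))
    [Ax] p1 ⊢ p1
    [∨I₂] p1 ⊢ (p2 ∨ p1)
      [Ax] p1 ⊢ p1

Result: YES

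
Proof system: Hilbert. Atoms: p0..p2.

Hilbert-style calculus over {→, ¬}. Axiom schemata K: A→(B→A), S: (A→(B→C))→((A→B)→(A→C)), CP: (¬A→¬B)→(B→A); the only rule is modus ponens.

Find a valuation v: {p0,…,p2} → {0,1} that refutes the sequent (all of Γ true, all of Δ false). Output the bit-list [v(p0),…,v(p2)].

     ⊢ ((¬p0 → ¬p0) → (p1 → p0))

Search for a countermodel by truth-table:
  v=000: Γ:[] Δ:[((¬p0 → ¬p0) → (p1 → p0))=T] refutes=False
  v=001: Γ:[] Δ:[((¬p0 → ¬p0) → (p1 → p0))=T] refutes=False
  v=010: Γ:[] Δ:[((¬p0 → ¬p0) → (p1 → p0))=F] refutes=True  ← countermodel

Result: [0, 1, 0]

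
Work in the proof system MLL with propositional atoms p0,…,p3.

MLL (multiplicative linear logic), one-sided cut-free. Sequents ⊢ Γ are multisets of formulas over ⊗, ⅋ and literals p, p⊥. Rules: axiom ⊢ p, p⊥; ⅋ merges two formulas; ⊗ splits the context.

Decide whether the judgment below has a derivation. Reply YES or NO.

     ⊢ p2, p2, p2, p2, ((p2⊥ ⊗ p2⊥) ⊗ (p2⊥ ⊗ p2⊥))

Derivation (root first):
[⊗]  ⊢ p2, p2, p2, p2, ((p2⊥ ⊗ p2⊥) ⊗ (p2⊥ ⊗ p2⊥))
  [⊗]  ⊢ p2, p2, (p2⊥ ⊗ p2⊥)
    [Ax]  ⊢ p2, p2⊥
    [Ax]  ⊢ p2, p2⊥
  [⊗]  ⊢ p2, p2, (p2⊥ ⊗ p2⊥)
    [Ax]  ⊢ p2, p2⊥
    [Ax]  ⊢ p2, p2⊥

Result: YES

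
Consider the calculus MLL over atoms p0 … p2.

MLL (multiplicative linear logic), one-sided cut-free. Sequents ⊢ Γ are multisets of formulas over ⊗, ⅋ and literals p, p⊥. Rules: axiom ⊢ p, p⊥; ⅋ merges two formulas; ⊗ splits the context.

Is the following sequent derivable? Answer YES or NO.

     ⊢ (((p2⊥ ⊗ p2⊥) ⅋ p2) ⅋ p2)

Proof tree:
[⅋]  ⊢ (((p2⊥ ⊗ p2⊥) ⅋ p2) ⅋ p2)
  [⅋]  ⊢ p2, ((p2⊥ ⊗ p2⊥) ⅋ p2)
    [⊗]  ⊢ p2, p2, (p2⊥ ⊗ p2⊥)
      [Ax]  ⊢ p2, p2⊥
      [Ax]  ⊢ p2, p2⊥

Result: YES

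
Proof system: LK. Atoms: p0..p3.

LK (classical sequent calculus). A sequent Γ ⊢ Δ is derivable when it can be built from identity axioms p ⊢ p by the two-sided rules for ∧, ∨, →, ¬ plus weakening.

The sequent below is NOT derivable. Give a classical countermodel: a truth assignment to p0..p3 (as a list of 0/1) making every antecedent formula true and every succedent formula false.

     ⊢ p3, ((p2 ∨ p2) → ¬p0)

Search for a countermodel by truth-table:
  v=0000: Γ:[] Δ:[p3=F, ((p2 ∨ p2) → ¬p0)=T] refutes=False
  v=0001: Γ:[] Δ:[p3=T, ((p2 ∨ p2) → ¬p0)=T] refutes=False
  v=0010: Γ:[] Δ:[p3=F, ((p2 ∨ p2) → ¬p0)=T] refutes=False
  v=0011: Γ:[] Δ:[p3=T, ((p2 ∨ p2) → ¬p0)=T] refutes=False
  v=0100: Γ:[] Δ:[p3=F, ((p2 ∨ p2) → ¬p0)=T] refutes=False
  v=0101: Γ:[] Δ:[p3=T, ((p2 ∨ p2) → ¬p0)=T] refutes=False
  v=0110: Γ:[] Δ:[p3=F, ((p2 ∨ p2) → ¬p0)=T] refutes=False
  v=0111: Γ:[] Δ:[p3=T, ((p2 ∨ p2) → ¬p0)=T] refutes=False
  v=1000: Γ:[] Δ:[p3=F, ((p2 ∨ p2) → ¬p0)=T] refutes=False
  v=1001: Γ:[] Δ:[p3=T, ((p2 ∨ p2) → ¬p0)=T] refutes=False
  v=1010: Γ:[] Δ:[p3=F, ((p2 ∨ p2) → ¬p0)=F] refutes=True  ← countermodel

Result: [1, 0, 1, 0]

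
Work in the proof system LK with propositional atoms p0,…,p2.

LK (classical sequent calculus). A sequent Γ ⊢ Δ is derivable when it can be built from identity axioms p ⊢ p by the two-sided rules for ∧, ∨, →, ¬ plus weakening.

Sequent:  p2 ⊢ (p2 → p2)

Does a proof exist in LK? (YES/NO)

Derivation (root first):
[→R] p2 ⊢ (p2 → p2)
  [WL] p2, p2 ⊢ p2
    [Ax] p2 ⊢ p2

Result: YES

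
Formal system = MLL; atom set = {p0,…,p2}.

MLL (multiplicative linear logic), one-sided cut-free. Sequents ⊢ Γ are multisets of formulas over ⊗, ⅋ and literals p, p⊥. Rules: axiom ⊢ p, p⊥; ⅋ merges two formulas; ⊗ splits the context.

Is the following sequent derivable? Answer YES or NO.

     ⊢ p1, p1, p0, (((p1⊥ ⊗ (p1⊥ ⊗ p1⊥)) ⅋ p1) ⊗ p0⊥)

Derivation trace:
[⊗]  ⊢ p1, p1, p0, (((p1⊥ ⊗ (p1⊥ ⊗ p1⊥)) ⅋ p1) ⊗ p0⊥)
  [⅋]  ⊢ p1, p1, ((p1⊥ ⊗ (p1⊥ ⊗ p1⊥)) ⅋ p1)
    [⊗]  ⊢ p1, p1, p1, (p1⊥ ⊗ (p1⊥ ⊗ p1⊥))
      [Ax]  ⊢ p1, p1⊥
      [⊗]  ⊢ p1, p1, (p1⊥ ⊗ p1⊥)
        [Ax]  ⊢ p1, p1⊥
        [Ax]  ⊢ p1, p1⊥
  [Ax]  ⊢ p0, p0⊥

Result: YES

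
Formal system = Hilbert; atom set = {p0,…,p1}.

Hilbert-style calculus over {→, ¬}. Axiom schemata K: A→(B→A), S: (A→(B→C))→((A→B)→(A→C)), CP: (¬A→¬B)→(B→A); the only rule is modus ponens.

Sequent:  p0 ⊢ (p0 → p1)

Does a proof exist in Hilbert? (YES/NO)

Truth-table refutation:
  v=00: Γ:[p0=F] Δ:[(p0 → p1)=T] refutes=False
  v=01: Γ:[p0=F] Δ:[(p0 → p1)=T] refutes=False
  v=10: Γ:[p0=T] Δ:[(p0 → p1)=F] refutes=True  ← countermodel

Result: NO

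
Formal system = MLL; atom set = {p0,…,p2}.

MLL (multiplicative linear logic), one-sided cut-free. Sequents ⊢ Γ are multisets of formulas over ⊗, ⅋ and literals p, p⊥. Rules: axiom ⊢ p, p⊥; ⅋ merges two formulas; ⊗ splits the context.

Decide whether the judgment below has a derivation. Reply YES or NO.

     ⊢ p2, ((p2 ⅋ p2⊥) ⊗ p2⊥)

Derivation (root first):
[⊗]  ⊢ p2, ((p2 ⅋ p2⊥) ⊗ p2⊥)
  [⅋]  ⊢ (p2 ⅋ p2⊥)
    [Ax]  ⊢ p2, p2⊥
  [Ax]  ⊢ p2, p2⊥

Result: YES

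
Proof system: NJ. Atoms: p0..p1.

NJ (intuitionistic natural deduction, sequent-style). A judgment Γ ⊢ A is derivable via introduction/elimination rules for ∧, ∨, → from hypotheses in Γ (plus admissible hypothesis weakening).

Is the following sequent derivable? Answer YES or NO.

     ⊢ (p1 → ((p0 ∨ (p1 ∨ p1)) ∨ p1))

Derivation (root first):
[→I]  ⊢ (p1 → ((p0 ∨ (p1 ∨ p1)) ∨ p1))
  [∨I₁] p1 ⊢ ((p0 ∨ (p1 ∨ p1)) ∨ p1)
    [∨I₂] p1 ⊢ (p0 ∨ (p1 ∨ p1))
      [∨I₁] p1 ⊢ (p1 ∨ p1)
        [Ax] p1 ⊢ p1

Result: YES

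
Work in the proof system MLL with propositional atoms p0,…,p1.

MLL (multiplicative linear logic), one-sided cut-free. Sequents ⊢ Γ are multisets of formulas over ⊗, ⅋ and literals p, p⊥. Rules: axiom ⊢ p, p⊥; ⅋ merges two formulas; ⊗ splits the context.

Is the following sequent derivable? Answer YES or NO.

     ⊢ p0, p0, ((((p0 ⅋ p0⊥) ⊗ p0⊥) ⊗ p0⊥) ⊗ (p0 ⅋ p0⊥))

Derivation (root first):
[⊗]  ⊢ p0, p0, ((((p0 ⅋ p0⊥) ⊗ p0⊥) ⊗ p0⊥) ⊗ (p0 ⅋ p0⊥))
  [⊗]  ⊢ p0, p0, (((p0 ⅋ p0⊥) ⊗ p0⊥) ⊗ p0⊥)
    [⊗]  ⊢ p0, ((p0 ⅋ p0⊥) ⊗ p0⊥)
      [⅋]  ⊢ (p0 ⅋ p0⊥)
        [Ax]  ⊢ p0, p0⊥
      [Ax]  ⊢ p0, p0⊥
    [Ax]  ⊢ p0, p0⊥
  [⅋]  ⊢ (p0 ⅋ p0⊥)
    [Ax]  ⊢ p0, p0⊥

Result: YES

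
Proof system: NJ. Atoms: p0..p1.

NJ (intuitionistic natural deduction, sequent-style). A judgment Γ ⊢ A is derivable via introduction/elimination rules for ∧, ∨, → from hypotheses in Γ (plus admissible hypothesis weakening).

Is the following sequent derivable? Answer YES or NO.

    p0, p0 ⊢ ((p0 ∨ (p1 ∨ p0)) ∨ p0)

Derivation (root first):
[∨I₁] p0, p0 ⊢ ((p0 ∨ (p1 ∨ p0)) ∨ p0)
  [Wk] p0, p0 ⊢ (p0 ∨ (p1 ∨ p0))
    [∨I₂] p0 ⊢ (p0 ∨ (p1 ∨ p0))
      [∨I₂] p0 ⊢ (p1 ∨ p0)
        [Ax] p0 ⊢ p0

Result: YES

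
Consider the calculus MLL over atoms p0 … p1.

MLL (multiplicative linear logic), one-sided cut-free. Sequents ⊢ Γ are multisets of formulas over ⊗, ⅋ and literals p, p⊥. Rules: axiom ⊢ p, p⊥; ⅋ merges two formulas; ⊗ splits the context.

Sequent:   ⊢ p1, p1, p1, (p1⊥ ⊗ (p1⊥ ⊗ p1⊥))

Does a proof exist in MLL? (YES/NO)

Derivation trace:
[⊗]  ⊢ p1, p1, p1, (p1⊥ ⊗ (p1⊥ ⊗ p1⊥))
  [Ax]  ⊢ p1, p1⊥
  [⊗]  ⊢ p1, p1, (p1⊥ ⊗ p1⊥)
    [Ax]  ⊢ p1, p1⊥
    [Ax]  ⊢ p1, p1⊥

Result: YES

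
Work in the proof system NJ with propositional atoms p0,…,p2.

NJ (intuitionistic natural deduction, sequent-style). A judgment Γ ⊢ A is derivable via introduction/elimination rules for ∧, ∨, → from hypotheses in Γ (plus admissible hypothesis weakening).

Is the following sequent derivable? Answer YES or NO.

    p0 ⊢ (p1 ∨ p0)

Derivation trace:
[∨I₂] p0 ⊢ (p1 ∨ p0)
  [→E] p0 ⊢ p0
    [→I]  ⊢ (p0 → p0)
      [Ax] p0 ⊢ p0
    [Ax] p0 ⊢ p0

Result: YES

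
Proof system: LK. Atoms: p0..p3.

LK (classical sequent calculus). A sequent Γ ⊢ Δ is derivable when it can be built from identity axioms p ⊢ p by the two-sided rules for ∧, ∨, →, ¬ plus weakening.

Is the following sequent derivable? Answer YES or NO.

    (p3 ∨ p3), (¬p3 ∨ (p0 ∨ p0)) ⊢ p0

Derivation (root first):
[∨L] (p3 ∨ p3), (¬p3 ∨ (p0 ∨ p0)) ⊢ p0
  [¬L] (p3 ∨ p3), ¬p3 ⊢ 
    [∨L] (p3 ∨ p3) ⊢ p3
      [Ax] p3 ⊢ p3
      [Ax] p3 ⊢ p3
  [∨L] (p0 ∨ p0) ⊢ p0
    [Ax] p0 ⊢ p0
    [Ax] p0 ⊢ p0

Result: YES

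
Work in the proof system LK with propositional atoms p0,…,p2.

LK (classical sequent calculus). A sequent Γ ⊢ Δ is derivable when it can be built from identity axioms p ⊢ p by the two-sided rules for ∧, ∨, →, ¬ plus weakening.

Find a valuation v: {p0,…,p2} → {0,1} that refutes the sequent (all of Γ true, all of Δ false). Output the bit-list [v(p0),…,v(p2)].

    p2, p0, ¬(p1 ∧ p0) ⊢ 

Enumerate valuations to refute Γ ⊢ Δ:
  v=000: Γ:[p2=F, p0=F, ¬(p1 ∧ p0)=T] Δ:[] refutes=False
  v=001: Γ:[p2=T, p0=F, ¬(p1 ∧ p0)=T] Δ:[] refutes=False
  v=010: Γ:[p2=F, p0=F, ¬(p1 ∧ p0)=T] Δ:[] refutes=False
  v=011: Γ:[p2=T, p0=F, ¬(p1 ∧ p0)=T] Δ:[] refutes=False
  v=100: Γ:[p2=F, p0=T, ¬(p1 ∧ p0)=T] Δ:[] refutes=False
  v=101: Γ:[p2=T, p0=T, ¬(p1 ∧ p0)=T] Δ:[] refutes=True  ← countermodel

Result: [1, 0, 1]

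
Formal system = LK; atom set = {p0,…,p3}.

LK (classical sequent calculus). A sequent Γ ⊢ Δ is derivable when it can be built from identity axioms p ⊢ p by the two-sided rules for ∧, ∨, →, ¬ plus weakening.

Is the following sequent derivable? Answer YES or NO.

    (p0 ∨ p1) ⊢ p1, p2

Truth-table refutation:
  v=0000: Γ:[(p0 ∨ p1)=F] Δ:[p1=F, p2=F] refutes=False
  v=0001: Γ:[(p0 ∨ p1)=F] Δ:[p1=F, p2=F] refutes=False
  v=0010: Γ:[(p0 ∨ p1)=F] Δ:[p1=F, p2=T] refutes=False
  v=0011: Γ:[(p0 ∨ p1)=F] Δ:[p1=F, p2=T] refutes=False
  v=0100: Γ:[(p0 ∨ p1)=T] Δ:[p1=T, p2=F] refutes=False
  v=0101: Γ:[(p0 ∨ p1)=T] Δ:[p1=T, p2=F] refutes=False
  v=0110: Γ:[(p0 ∨ p1)=T] Δ:[p1=T, p2=T] refutes=False
  v=0111: Γ:[(p0 ∨ p1)=T] Δ:[p1=T, p2=T] refutes=False
  v=1000: Γ:[(p0 ∨ p1)=T] Δ:[p1=F, p2=F] refutes=True  ← countermodel

Result: NO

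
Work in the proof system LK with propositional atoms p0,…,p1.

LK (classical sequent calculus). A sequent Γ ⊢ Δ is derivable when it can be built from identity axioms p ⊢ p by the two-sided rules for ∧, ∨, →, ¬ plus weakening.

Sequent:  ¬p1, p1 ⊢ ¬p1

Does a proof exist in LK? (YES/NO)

Derivation trace:
[WL] ¬p1, p1 ⊢ ¬p1
  [¬L] ¬p1 ⊢ ¬p1
    [¬R]  ⊢ p1, ¬p1
      [Ax] p1 ⊢ p1

Result: YES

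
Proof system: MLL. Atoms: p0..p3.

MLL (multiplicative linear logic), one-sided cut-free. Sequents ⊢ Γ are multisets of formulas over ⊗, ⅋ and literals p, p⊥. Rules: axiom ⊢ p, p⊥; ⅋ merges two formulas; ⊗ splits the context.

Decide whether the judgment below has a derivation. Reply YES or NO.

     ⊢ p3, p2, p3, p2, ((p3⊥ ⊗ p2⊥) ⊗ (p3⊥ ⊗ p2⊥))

Derivation trace:
[⊗]  ⊢ p3, p2, p3, p2, ((p3⊥ ⊗ p2⊥) ⊗ (p3⊥ ⊗ p2⊥))
  [⊗]  ⊢ p3, p2, (p3⊥ ⊗ p2⊥)
    [Ax]  ⊢ p3, p3⊥
    [Ax]  ⊢ p2, p2⊥
  [⊗]  ⊢ p3, p2, (p3⊥ ⊗ p2⊥)
    [Ax]  ⊢ p3, p3⊥
    [Ax]  ⊢ p2, p2⊥

Result: YES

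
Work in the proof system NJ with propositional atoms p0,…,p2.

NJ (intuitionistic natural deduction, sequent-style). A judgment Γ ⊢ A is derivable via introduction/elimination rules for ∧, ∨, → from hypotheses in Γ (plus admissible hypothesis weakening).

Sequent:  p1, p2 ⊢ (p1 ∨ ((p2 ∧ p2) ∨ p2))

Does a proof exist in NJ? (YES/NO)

Proof tree:
[∨I₂] p1, p2 ⊢ (p1 ∨ ((p2 ∧ p2) ∨ p2))
  [∨I₁] p1, p2 ⊢ ((p2 ∧ p2) ∨ p2)
    [∧I] p1, p2 ⊢ (p2 ∧ p2)
      [Ax] p2 ⊢ p2
      [Wk] p2, p1 ⊢ p2
        [Ax] p2 ⊢ p2

Result: YES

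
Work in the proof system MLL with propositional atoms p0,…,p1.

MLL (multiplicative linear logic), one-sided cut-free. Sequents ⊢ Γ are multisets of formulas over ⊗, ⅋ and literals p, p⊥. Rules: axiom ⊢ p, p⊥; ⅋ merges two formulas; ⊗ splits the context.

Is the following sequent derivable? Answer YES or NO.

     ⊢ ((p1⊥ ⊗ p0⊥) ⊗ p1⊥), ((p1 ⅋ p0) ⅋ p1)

Derivation (root first):
[⅋]  ⊢ ((p1⊥ ⊗ p0⊥) ⊗ p1⊥), ((p1 ⅋ p0) ⅋ p1)
  [⅋]  ⊢ p1, ((p1⊥ ⊗ p0⊥) ⊗ p1⊥), (p1 ⅋ p0)
    [⊗]  ⊢ p1, p0, p1, ((p1⊥ ⊗ p0⊥) ⊗ p1⊥)
      [⊗]  ⊢ p1, p0, (p1⊥ ⊗ p0⊥)
        [Ax]  ⊢ p1, p1⊥
        [Ax]  ⊢ p0, p0⊥
      [Ax]  ⊢ p1, p1⊥

Result: YES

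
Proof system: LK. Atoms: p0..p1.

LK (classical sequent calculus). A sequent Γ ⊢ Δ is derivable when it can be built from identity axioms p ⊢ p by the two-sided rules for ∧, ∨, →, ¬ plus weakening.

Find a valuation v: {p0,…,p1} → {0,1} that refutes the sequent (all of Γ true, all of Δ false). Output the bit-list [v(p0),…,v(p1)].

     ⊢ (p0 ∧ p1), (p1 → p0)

Enumerate valuations to refute Γ ⊢ Δ:
  v=00: Γ:[] Δ:[(p0 ∧ p1)=F, (p1 → p0)=T] refutes=False
  v=01: Γ:[] Δ:[(p0 ∧ p1)=F, (p1 → p0)=F] refutes=True  ← countermodel

Result: [0, 1]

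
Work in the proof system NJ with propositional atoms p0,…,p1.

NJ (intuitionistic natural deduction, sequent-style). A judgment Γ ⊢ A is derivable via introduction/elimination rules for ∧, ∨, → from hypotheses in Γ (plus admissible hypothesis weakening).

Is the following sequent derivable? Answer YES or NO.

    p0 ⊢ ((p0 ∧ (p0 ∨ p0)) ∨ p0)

Derivation trace:
[∨I₁] p0 ⊢ ((p0 ∧ (p0 ∨ p0)) ∨ p0)
  [∧I] p0 ⊢ (p0 ∧ (p0 ∨ p0))
    [Ax] p0 ⊢ p0
    [∨I₂] p0 ⊢ (p0 ∨ p0)
      [Ax] p0 ⊢ p0

Result: YES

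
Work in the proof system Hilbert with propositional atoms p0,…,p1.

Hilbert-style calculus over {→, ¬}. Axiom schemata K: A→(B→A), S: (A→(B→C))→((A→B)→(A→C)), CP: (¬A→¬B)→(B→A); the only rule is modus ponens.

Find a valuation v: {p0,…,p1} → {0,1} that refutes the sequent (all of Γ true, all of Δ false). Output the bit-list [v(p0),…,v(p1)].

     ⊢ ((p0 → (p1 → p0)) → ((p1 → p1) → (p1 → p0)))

Search for a countermodel by truth-table:
  v=00: Γ:[] Δ:[((p0 → (p1 → p0)) → ((p1 → p1) → (p1 → p0)))=T] refutes=False
  v=01: Γ:[] Δ:[((p0 → (p1 → p0)) → ((p1 → p1) → (p1 → p0)))=F] refutes=True  ← countermodel

Result: [0, 1]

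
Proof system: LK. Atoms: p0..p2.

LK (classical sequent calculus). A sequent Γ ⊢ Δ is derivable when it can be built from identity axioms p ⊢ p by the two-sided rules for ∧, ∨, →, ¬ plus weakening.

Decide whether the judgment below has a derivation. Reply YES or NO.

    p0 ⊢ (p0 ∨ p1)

Derivation (root first):
[∨R] p0 ⊢ (p0 ∨ p1)
  [WR] p0 ⊢ p0, p1
    [Ax] p0 ⊢ p0

Result: YES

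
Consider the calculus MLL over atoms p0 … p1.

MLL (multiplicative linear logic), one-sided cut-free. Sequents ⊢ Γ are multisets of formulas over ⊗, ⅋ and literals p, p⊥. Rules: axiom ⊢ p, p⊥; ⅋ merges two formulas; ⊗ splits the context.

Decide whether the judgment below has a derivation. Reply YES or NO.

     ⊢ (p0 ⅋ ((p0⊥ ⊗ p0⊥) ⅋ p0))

Derivation trace:
[⅋]  ⊢ (p0 ⅋ ((p0⊥ ⊗ p0⊥) ⅋ p0))
  [⅋]  ⊢ p0, ((p0⊥ ⊗ p0⊥) ⅋ p0)
    [⊗]  ⊢ p0, p0, (p0⊥ ⊗ p0⊥)
      [Ax]  ⊢ p0, p0⊥
      [Ax]  ⊢ p0, p0⊥

Result: YES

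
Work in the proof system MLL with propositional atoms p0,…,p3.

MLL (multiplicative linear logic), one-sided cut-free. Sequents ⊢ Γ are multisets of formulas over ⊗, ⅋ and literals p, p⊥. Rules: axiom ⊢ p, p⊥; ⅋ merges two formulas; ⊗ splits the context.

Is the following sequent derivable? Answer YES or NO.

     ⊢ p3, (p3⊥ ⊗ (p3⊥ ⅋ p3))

Derivation (root first):
[⊗]  ⊢ p3, (p3⊥ ⊗ (p3⊥ ⅋ p3))
  [Ax]  ⊢ p3, p3⊥
  [⅋]  ⊢ (p3⊥ ⅋ p3)
    [Ax]  ⊢ p3, p3⊥

Result: YES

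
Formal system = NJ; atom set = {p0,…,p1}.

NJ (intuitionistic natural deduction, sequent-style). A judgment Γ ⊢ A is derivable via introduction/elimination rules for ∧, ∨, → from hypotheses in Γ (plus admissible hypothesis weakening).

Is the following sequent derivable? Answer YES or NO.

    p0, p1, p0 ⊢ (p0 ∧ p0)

Derivation (root first):
[Wk] p0, p1, p0 ⊢ (p0 ∧ p0)
  [Wk] p0, p1 ⊢ (p0 ∧ p0)
    [∧I] p0 ⊢ (p0 ∧ p0)
      [Ax] p0 ⊢ p0
      [Ax] p0 ⊢ p0

Result: YES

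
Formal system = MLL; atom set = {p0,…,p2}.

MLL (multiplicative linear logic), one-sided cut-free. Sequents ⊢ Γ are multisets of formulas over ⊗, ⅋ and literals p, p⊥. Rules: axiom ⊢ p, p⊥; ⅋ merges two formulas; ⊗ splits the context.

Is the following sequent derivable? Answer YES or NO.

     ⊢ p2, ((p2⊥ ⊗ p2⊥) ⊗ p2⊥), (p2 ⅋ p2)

Derivation (root first):
[⅋]  ⊢ p2, ((p2⊥ ⊗ p2⊥) ⊗ p2⊥), (p2 ⅋ p2)
  [⊗]  ⊢ p2, p2, p2, ((p2⊥ ⊗ p2⊥) ⊗ p2⊥)
    [⊗]  ⊢ p2, p2, (p2⊥ ⊗ p2⊥)
      [Ax]  ⊢ p2, p2⊥
      [Ax]  ⊢ p2, p2⊥
    [Ax]  ⊢ p2, p2⊥

Result: YES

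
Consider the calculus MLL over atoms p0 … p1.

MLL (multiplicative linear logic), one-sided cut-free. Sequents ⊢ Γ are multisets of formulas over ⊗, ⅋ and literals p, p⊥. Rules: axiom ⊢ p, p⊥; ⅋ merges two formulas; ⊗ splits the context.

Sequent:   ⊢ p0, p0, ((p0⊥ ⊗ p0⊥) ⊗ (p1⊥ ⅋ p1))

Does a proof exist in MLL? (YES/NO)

Proof tree:
[⊗]  ⊢ p0, p0, ((p0⊥ ⊗ p0⊥) ⊗ (p1⊥ ⅋ p1))
  [⊗]  ⊢ p0, p0, (p0⊥ ⊗ p0⊥)
    [Ax]  ⊢ p0, p0⊥
    [Ax]  ⊢ p0, p0⊥
  [⅋]  ⊢ (p1⊥ ⅋ p1)
    [Ax]  ⊢ p1, p1⊥

Result: YES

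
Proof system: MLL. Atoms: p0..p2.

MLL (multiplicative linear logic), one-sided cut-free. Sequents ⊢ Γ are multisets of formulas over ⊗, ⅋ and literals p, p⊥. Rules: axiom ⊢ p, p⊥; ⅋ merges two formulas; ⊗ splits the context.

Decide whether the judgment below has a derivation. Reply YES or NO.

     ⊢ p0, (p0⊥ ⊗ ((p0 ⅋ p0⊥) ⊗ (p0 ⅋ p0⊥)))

Derivation (root first):
[⊗]  ⊢ p0, (p0⊥ ⊗ ((p0 ⅋ p0⊥) ⊗ (p0 ⅋ p0⊥)))
  [Ax]  ⊢ p0, p0⊥
  [⊗]  ⊢ ((p0 ⅋ p0⊥) ⊗ (p0 ⅋ p0⊥))
    [⅋]  ⊢ (p0 ⅋ p0⊥)
      [Ax]  ⊢ p0, p0⊥
    [⅋]  ⊢ (p0 ⅋ p0⊥)
      [Ax]  ⊢ p0, p0⊥

Result: YES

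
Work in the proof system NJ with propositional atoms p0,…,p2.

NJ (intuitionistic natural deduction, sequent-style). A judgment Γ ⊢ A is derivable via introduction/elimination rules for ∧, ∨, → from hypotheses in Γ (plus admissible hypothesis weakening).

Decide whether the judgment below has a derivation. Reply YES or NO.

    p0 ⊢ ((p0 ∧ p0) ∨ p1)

Derivation trace:
[∨I₁] p0 ⊢ ((p0 ∧ p0) ∨ p1)
  [∧I] p0 ⊢ (p0 ∧ p0)
    [Ax] p0 ⊢ p0
    [Ax] p0 ⊢ p0

Result: YES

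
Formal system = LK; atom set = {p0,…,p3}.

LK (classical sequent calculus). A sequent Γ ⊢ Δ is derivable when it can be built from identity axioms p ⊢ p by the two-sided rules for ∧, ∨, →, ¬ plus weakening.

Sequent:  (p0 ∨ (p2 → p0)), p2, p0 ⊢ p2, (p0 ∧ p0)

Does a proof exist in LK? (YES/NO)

Derivation (root first):
[∧R] (p0 ∨ (p2 → p0)), p2, p0 ⊢ p2, (p0 ∧ p0)
  [Ax] p0 ⊢ p0
  [∨L] p2, (p0 ∨ (p2 → p0)) ⊢ p2, p0
    [Ax] p0 ⊢ p0
    [WR] p2, (p2 → p0) ⊢ p0, p2
      [→L] p2, (p2 → p0) ⊢ p0
        [Ax] p2 ⊢ p2
        [Ax] p0 ⊢ p0

Result: YES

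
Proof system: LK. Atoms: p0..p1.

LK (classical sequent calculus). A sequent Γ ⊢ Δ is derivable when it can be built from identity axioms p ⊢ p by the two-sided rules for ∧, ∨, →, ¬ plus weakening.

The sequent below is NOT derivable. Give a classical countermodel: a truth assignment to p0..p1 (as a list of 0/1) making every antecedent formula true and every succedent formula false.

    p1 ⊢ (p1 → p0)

Enumerate valuations to refute Γ ⊢ Δ:
  v=00: Γ:[p1=F] Δ:[(p1 → p0)=T] refutes=False
  v=01: Γ:[p1=T] Δ:[(p1 → p0)=F] refutes=True  ← countermodel

Result: [0, 1]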